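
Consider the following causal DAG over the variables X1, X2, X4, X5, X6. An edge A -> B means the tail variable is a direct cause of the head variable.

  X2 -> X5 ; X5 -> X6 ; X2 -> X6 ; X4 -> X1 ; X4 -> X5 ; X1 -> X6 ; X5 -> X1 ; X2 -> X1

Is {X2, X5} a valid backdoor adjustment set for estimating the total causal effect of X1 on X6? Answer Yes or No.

Backdoor paths from X1 to X6 (paths whose first edge points into X1):
  P1: X1 <- X4 -> X5 <- X2 -> X6
  P2: X1 <- X4 -> X5 -> X6
  P3: X1 <- X2 -> X5 -> X6
  P4: X1 <- X2 -> X6
  P5: X1 <- X5 <- X2 -> X6
  P6: X1 <- X5 -> X6
Condition 1 (no descendant of X1 in the set): holds — descendants of X1 are {X6}; none are in {X2, X5}.
Condition 2 (every backdoor path blocked by {X2, X5}):
  P1: blocked at fork node X2 ∈ conditioning set.
  P2: blocked at chain node X5 ∈ conditioning set.
  P3: blocked at fork node X2 ∈ conditioning set.
  P4: blocked at fork node X2 ∈ conditioning set.
  P5: blocked at chain node X5 ∈ conditioning set.
  P6: blocked at fork node X5 ∈ conditioning set.
{X2, X5} satisfies the backdoor criterion.

Yes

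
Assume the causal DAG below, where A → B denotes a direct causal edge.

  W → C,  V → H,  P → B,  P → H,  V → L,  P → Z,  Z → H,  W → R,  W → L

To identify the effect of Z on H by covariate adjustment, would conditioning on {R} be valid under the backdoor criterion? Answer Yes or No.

Backdoor paths from Z to H (paths whose first edge points into Z):
  P1: Z <- P -> H
Condition 1 (no descendant of Z in the set): holds — descendants of Z are {H}; none are in {R}.
Condition 2 (every backdoor path blocked by {R}):
  P1: open — no interior node is in the conditioning set.
{R} does not satisfy the backdoor criterion.

No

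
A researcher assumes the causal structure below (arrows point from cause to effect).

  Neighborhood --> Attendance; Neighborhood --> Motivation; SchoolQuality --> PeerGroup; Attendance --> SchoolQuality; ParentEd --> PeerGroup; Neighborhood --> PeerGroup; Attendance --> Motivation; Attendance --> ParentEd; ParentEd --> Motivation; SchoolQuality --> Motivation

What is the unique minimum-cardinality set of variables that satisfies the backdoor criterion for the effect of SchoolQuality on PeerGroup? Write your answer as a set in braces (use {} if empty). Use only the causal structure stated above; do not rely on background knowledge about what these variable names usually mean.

Variables eligible for adjustment (non-descendants of SchoolQuality, excluding SchoolQuality and PeerGroup): {Attendance, Neighborhood, ParentEd}.
Backdoor paths from SchoolQuality to PeerGroup:
  P1: SchoolQuality <- Attendance <- Neighborhood -> PeerGroup
  P2: SchoolQuality <- Attendance <- Neighborhood -> Motivation <- ParentEd -> PeerGroup
  P3: SchoolQuality <- Attendance -> ParentEd -> PeerGroup
  P4: SchoolQuality <- Attendance -> ParentEd -> Motivation <- Neighborhood -> PeerGroup
  P5: SchoolQuality <- Attendance -> Motivation <- Neighborhood -> PeerGroup
  P6: SchoolQuality <- Attendance -> Motivation <- ParentEd -> PeerGroup
The empty set is not sufficient: P1 (SchoolQuality <- Attendance <- Neighborhood -> PeerGroup) has no collider blocking it and no conditioned non-collider, so it is open.
Try {Attendance}:
  P1: blocked at chain node Attendance ∈ conditioning set.
  P2: blocked at chain node Attendance ∈ conditioning set.
  P3: blocked at fork node Attendance ∈ conditioning set.
  P4: blocked at fork node Attendance ∈ conditioning set.
  P5: blocked at fork node Attendance ∈ conditioning set.
  P6: blocked at fork node Attendance ∈ conditioning set.
{Attendance} contains no descendant of SchoolQuality and blocks every backdoor path.
No other singleton works — e.g. {Neighborhood} leaves P3 open — so {Attendance} is the unique smallest valid adjustment set.

{Attendance}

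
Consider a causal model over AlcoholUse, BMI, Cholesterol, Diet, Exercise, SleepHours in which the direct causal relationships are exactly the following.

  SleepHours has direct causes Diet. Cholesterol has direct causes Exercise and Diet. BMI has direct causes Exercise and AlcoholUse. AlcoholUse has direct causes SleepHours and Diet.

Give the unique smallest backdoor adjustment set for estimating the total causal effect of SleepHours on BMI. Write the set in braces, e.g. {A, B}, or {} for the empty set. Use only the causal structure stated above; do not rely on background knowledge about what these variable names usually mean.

Variables eligible for adjustment (non-descendants of SleepHours, excluding SleepHours and BMI): {Cholesterol, Diet, Exercise}.
Backdoor paths from SleepHours to BMI:
  P1: SleepHours <- Diet -> Cholesterol <- Exercise -> BMI
  P2: SleepHours <- Diet -> AlcoholUse -> BMI
The empty set is not sufficient: P2 (SleepHours <- Diet -> AlcoholUse -> BMI) has no collider blocking it and no conditioned non-collider, so it is open.
Try {Diet}:
  P1: blocked at fork node Diet ∈ conditioning set.
  P2: blocked at fork node Diet ∈ conditioning set.
{Diet} contains no descendant of SleepHours and blocks every backdoor path.
No other singleton works — e.g. {Exercise} leaves P2 open — so {Diet} is the unique smallest valid adjustment set.

{Diet}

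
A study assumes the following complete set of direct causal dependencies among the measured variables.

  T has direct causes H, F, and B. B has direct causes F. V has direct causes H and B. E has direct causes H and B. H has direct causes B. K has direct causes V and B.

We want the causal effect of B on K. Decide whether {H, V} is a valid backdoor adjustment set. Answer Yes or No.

No

Backdoor paths from B to K (paths whose first edge points into B):
  P1: B <- F -> T <- H -> V -> K
Condition 1 (no descendant of B in the set): FAILS — H and V are descendants of B.
Condition 2 (every backdoor path blocked by {H, V}):
  P1: blocked at collider T (neither it nor any descendant is in the conditioning set).
{H, V} does not satisfy the backdoor criterion.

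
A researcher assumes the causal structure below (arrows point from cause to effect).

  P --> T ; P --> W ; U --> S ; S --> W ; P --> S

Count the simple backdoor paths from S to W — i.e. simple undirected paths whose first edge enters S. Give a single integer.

A backdoor path from S to W is any simple undirected path whose first edge points into S (i.e. leaves S via a parent).
Parents of S: {P, U}.
Enumerating:
  P1: S <- P -> W
That exhausts the simple backdoor paths. Count: 1.

1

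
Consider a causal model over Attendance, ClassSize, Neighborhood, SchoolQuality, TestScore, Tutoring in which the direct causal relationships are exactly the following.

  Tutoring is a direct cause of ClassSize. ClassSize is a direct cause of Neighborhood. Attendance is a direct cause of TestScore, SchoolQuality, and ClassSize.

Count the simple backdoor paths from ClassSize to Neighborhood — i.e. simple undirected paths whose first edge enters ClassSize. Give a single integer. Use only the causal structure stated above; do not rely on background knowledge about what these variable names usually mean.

0

A backdoor path from ClassSize to Neighborhood is any simple undirected path whose first edge points into ClassSize (i.e. leaves ClassSize via a parent).
Parents of ClassSize: {Attendance, Tutoring}.
No simple path from any parent of ClassSize reaches Neighborhood without revisiting ClassSize, so there are no backdoor paths.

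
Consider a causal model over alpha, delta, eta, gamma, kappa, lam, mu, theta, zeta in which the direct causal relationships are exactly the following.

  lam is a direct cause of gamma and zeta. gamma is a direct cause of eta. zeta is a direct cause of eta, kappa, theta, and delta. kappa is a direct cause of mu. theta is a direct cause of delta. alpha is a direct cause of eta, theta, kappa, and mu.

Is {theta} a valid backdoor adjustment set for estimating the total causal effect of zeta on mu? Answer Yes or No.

Backdoor paths from zeta to mu (paths whose first edge points into zeta):
  P1: zeta <- lam -> gamma -> eta <- alpha -> kappa -> mu
  P2: zeta <- lam -> gamma -> eta <- alpha -> mu
Condition 1 (no descendant of zeta in the set): FAILS — theta is a descendant of zeta.
Condition 2 (every backdoor path blocked by {theta}):
  P1: blocked at collider eta (neither it nor any descendant is in the conditioning set).
  P2: blocked at collider eta (neither it nor any descendant is in the conditioning set).
{theta} does not satisfy the backdoor criterion.

No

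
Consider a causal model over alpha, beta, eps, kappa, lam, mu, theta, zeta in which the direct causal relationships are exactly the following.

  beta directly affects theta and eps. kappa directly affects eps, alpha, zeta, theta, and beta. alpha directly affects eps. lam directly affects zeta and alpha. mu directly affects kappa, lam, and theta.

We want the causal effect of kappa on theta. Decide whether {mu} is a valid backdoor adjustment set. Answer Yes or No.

Backdoor paths from kappa to theta (paths whose first edge points into kappa):
  P1: kappa <- mu -> lam -> alpha -> eps <- beta -> theta
  P2: kappa <- mu -> theta
Condition 1 (no descendant of kappa in the set): holds — descendants of kappa are {alpha, beta, eps, theta, zeta}; none are in {mu}.
Condition 2 (every backdoor path blocked by {mu}):
  P1: blocked at fork node mu ∈ conditioning set.
  P2: blocked at fork node mu ∈ conditioning set.
{mu} satisfies the backdoor criterion.

Yes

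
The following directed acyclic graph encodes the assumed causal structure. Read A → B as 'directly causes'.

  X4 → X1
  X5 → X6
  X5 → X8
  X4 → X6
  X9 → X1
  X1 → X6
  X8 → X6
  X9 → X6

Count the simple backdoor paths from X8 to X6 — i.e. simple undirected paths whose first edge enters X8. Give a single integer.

1

A backdoor path from X8 to X6 is any simple undirected path whose first edge points into X8 (i.e. leaves X8 via a parent).
Parents of X8: {X5}.
Enumerating:
  P1: X8 <- X5 -> X6
That exhausts the simple backdoor paths. Count: 1.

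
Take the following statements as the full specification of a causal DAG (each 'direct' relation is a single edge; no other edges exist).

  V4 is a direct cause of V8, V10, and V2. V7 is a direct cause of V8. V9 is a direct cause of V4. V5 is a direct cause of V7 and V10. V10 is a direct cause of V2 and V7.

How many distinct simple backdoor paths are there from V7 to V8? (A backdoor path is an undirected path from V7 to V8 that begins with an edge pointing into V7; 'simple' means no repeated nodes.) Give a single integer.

A backdoor path from V7 to V8 is any simple undirected path whose first edge points into V7 (i.e. leaves V7 via a parent).
Parents of V7: {V10, V5}.
Enumerating:
  P1: V7 <- V5 -> V10 <- V4 -> V8
  P2: V7 <- V5 -> V10 -> V2 <- V4 -> V8
  P3: V7 <- V10 <- V4 -> V8
  P4: V7 <- V10 -> V2 <- V4 -> V8
That exhausts the simple backdoor paths. Count: 4.

4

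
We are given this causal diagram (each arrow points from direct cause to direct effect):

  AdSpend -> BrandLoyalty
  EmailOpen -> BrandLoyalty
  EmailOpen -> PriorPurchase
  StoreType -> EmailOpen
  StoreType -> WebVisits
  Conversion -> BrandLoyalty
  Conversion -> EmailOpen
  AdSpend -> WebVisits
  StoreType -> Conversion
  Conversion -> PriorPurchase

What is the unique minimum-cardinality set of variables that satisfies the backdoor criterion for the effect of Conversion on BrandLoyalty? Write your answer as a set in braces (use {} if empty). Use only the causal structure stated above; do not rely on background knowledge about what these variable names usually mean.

Variables eligible for adjustment (non-descendants of Conversion, excluding Conversion and BrandLoyalty): {AdSpend, StoreType, WebVisits}.
Backdoor paths from Conversion to BrandLoyalty:
  P1: Conversion <- StoreType -> EmailOpen -> BrandLoyalty
  P2: Conversion <- StoreType -> WebVisits <- AdSpend -> BrandLoyalty
The empty set is not sufficient: P1 (Conversion <- StoreType -> EmailOpen -> BrandLoyalty) has no collider blocking it and no conditioned non-collider, so it is open.
Try {StoreType}:
  P1: blocked at fork node StoreType ∈ conditioning set.
  P2: blocked at fork node StoreType ∈ conditioning set.
{StoreType} contains no descendant of Conversion and blocks every backdoor path.
No other singleton works — e.g. {AdSpend} leaves P1 open — so {StoreType} is the unique smallest valid adjustment set.

{StoreType}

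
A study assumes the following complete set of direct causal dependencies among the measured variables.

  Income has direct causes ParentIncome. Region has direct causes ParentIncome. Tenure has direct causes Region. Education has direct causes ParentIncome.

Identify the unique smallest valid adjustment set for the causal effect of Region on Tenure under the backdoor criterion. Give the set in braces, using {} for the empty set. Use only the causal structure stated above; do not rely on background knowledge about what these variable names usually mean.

Variables eligible for adjustment (non-descendants of Region, excluding Region and Tenure): {Education, Income, ParentIncome}.
Backdoor paths from Region to Tenure:
  (none)
With no backdoor paths the empty set already satisfies the criterion, and it is trivially minimal.

{}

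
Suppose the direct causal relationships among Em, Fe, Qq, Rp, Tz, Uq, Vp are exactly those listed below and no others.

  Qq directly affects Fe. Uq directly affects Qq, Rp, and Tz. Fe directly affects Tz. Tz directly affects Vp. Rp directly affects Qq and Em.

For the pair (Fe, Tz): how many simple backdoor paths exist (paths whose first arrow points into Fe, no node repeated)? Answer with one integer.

A backdoor path from Fe to Tz is any simple undirected path whose first edge points into Fe (i.e. leaves Fe via a parent).
Parents of Fe: {Qq}.
Enumerating:
  P1: Fe <- Qq <- Uq -> Tz
  P2: Fe <- Qq <- Rp <- Uq -> Tz
That exhausts the simple backdoor paths. Count: 2.

2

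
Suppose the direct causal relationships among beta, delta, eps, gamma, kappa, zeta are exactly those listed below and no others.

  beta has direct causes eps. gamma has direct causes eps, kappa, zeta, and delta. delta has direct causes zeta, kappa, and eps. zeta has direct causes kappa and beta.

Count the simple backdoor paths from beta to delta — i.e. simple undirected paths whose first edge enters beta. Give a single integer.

6

A backdoor path from beta to delta is any simple undirected path whose first edge points into beta (i.e. leaves beta via a parent).
Parents of beta: {eps}.
Enumerating:
  P1: beta <- eps -> delta
  P2: beta <- eps -> gamma <- kappa -> zeta -> delta
  P3: beta <- eps -> gamma <- kappa -> delta
  P4: beta <- eps -> gamma <- zeta <- kappa -> delta
  P5: beta <- eps -> gamma <- zeta -> delta
  P6: beta <- eps -> gamma <- delta
That exhausts the simple backdoor paths. Count: 6.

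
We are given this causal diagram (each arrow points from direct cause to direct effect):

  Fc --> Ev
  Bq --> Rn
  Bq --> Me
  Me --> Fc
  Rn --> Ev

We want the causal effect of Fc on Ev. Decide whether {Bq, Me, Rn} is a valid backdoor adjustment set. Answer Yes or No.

Backdoor paths from Fc to Ev (paths whose first edge points into Fc):
  P1: Fc <- Me <- Bq -> Rn -> Ev
Condition 1 (no descendant of Fc in the set): holds — descendants of Fc are {Ev}; none are in {Bq, Me, Rn}.
Condition 2 (every backdoor path blocked by {Bq, Me, Rn}):
  P1: blocked at chain node Me ∈ conditioning set.
{Bq, Me, Rn} satisfies the backdoor criterion.

Yes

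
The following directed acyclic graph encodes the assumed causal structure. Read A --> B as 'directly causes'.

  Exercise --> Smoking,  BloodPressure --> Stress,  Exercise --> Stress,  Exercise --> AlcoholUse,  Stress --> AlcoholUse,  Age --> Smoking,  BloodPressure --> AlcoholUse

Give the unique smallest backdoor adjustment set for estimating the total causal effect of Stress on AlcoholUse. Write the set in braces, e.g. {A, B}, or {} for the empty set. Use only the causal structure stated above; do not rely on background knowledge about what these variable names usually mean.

{BloodPressure, Exercise}

Variables eligible for adjustment (non-descendants of Stress, excluding Stress and AlcoholUse): {Age, BloodPressure, Exercise, Smoking}.
Backdoor paths from Stress to AlcoholUse:
  P1: Stress <- BloodPressure -> AlcoholUse
  P2: Stress <- Exercise -> AlcoholUse
The empty set is not sufficient: P1 (Stress <- BloodPressure -> AlcoholUse) has no collider blocking it and no conditioned non-collider, so it is open.
Try {BloodPressure, Exercise}:
  P1: blocked at fork node BloodPressure ∈ conditioning set.
  P2: blocked at fork node Exercise ∈ conditioning set.
{BloodPressure, Exercise} contains no descendant of Stress and blocks every backdoor path.
Every element of {BloodPressure, Exercise} is needed (dropping BloodPressure leaves P1 open; dropping Exercise leaves P2 open), so no proper subset is valid.
Among all size-2 subsets of the eligible variables, only {BloodPressure, Exercise} blocks every backdoor path, so it is the unique smallest valid adjustment set.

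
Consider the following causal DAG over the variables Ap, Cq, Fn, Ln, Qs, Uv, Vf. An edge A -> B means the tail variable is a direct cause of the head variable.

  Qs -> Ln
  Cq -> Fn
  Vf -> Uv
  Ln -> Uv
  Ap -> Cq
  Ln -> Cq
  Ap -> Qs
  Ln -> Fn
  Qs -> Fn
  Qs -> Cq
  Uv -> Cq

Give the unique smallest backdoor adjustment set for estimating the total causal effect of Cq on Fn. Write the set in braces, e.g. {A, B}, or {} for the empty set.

{Ln, Qs}

Variables eligible for adjustment (non-descendants of Cq, excluding Cq and Fn): {Ap, Ln, Qs, Uv, Vf}.
Backdoor paths from Cq to Fn:
  P1: Cq <- Ap -> Qs -> Ln -> Fn
  P2: Cq <- Ap -> Qs -> Fn
  P3: Cq <- Qs -> Ln -> Fn
  P4: Cq <- Qs -> Fn
  P5: Cq <- Ln <- Qs -> Fn
  P6: Cq <- Ln -> Fn
  P7: Cq <- Uv <- Ln <- Qs -> Fn
  P8: Cq <- Uv <- Ln -> Fn
The empty set is not sufficient: P1 (Cq <- Ap -> Qs -> Ln -> Fn) has no collider blocking it and no conditioned non-collider, so it is open.
Try {Ln, Qs}:
  P1: blocked at chain node Qs ∈ conditioning set.
  P2: blocked at chain node Qs ∈ conditioning set.
  P3: blocked at fork node Qs ∈ conditioning set.
  P4: blocked at fork node Qs ∈ conditioning set.
  P5: blocked at chain node Ln ∈ conditioning set.
  P6: blocked at fork node Ln ∈ conditioning set.
  P7: blocked at chain node Ln ∈ conditioning set.
  P8: blocked at fork node Ln ∈ conditioning set.
{Ln, Qs} contains no descendant of Cq and blocks every backdoor path.
Every element of {Ln, Qs} is needed (dropping Ln leaves P6 open; dropping Qs leaves P2 open), so no proper subset is valid.
Among all size-2 subsets of the eligible variables, only {Ln, Qs} blocks every backdoor path, so it is the unique smallest valid adjustment set.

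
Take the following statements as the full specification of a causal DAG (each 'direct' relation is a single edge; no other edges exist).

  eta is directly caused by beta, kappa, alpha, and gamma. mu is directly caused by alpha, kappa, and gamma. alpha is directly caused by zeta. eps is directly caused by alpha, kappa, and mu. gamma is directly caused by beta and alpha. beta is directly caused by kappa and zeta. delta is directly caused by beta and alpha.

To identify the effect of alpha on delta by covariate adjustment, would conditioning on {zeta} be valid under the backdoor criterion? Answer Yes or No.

Yes

Backdoor paths from alpha to delta (paths whose first edge points into alpha):
  P1: alpha <- zeta -> beta -> delta
Condition 1 (no descendant of alpha in the set): holds — descendants of alpha are {delta, eps, eta, gamma, mu}; none are in {zeta}.
Condition 2 (every backdoor path blocked by {zeta}):
  P1: blocked at fork node zeta ∈ conditioning set.
{zeta} satisfies the backdoor criterion.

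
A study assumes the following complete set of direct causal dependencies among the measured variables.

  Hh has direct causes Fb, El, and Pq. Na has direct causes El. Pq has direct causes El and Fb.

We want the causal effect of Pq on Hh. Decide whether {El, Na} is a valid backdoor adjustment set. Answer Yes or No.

No

Backdoor paths from Pq to Hh (paths whose first edge points into Pq):
  P1: Pq <- Fb -> Hh
  P2: Pq <- El -> Hh
Condition 1 (no descendant of Pq in the set): holds — descendants of Pq are {Hh}; none are in {El, Na}.
Condition 2 (every backdoor path blocked by {El, Na}):
  P1: open — no interior node is in the conditioning set.
  P2: blocked at fork node El ∈ conditioning set.
{El, Na} does not satisfy the backdoor criterion.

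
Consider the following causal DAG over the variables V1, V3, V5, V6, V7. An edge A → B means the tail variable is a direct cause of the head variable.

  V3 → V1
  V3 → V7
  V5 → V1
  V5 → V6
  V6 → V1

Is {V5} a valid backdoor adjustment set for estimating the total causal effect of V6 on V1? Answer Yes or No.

Yes

Backdoor paths from V6 to V1 (paths whose first edge points into V6):
  P1: V6 <- V5 -> V1
Condition 1 (no descendant of V6 in the set): holds — descendants of V6 are {V1}; none are in {V5}.
Condition 2 (every backdoor path blocked by {V5}):
  P1: blocked at fork node V5 ∈ conditioning set.
{V5} satisfies the backdoor criterion.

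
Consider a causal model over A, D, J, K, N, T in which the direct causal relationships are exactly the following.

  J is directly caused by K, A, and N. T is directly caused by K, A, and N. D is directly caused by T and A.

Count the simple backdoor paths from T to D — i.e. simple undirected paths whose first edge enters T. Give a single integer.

A backdoor path from T to D is any simple undirected path whose first edge points into T (i.e. leaves T via a parent).
Parents of T: {A, K, N}.
Enumerating:
  P1: T <- K -> J <- A -> D
  P2: T <- A -> D
  P3: T <- N -> J <- A -> D
That exhausts the simple backdoor paths. Count: 3.

3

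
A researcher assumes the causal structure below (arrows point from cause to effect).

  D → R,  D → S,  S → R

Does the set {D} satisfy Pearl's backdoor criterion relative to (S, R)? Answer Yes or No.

Backdoor paths from S to R (paths whose first edge points into S):
  P1: S <- D -> R
Condition 1 (no descendant of S in the set): holds — descendants of S are {R}; none are in {D}.
Condition 2 (every backdoor path blocked by {D}):
  P1: blocked at fork node D ∈ conditioning set.
{D} satisfies the backdoor criterion.

Yes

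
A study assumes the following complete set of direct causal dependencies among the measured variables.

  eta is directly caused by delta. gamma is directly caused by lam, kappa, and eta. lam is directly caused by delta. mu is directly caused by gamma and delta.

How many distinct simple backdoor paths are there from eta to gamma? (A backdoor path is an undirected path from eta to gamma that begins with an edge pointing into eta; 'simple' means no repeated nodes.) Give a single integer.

2

A backdoor path from eta to gamma is any simple undirected path whose first edge points into eta (i.e. leaves eta via a parent).
Parents of eta: {delta}.
Enumerating:
  P1: eta <- delta -> lam -> gamma
  P2: eta <- delta -> mu <- gamma
That exhausts the simple backdoor paths. Count: 2.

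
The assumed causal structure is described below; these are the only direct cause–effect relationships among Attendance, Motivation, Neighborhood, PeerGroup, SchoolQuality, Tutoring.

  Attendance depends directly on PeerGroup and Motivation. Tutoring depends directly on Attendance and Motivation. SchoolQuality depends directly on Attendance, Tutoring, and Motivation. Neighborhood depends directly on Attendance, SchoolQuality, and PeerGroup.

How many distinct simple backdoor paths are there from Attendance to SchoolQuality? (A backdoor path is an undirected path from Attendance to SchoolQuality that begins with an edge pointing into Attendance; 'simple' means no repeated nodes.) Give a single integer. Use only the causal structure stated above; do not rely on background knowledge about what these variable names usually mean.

A backdoor path from Attendance to SchoolQuality is any simple undirected path whose first edge points into Attendance (i.e. leaves Attendance via a parent).
Parents of Attendance: {Motivation, PeerGroup}.
Enumerating:
  P1: Attendance <- Motivation -> Tutoring -> SchoolQuality
  P2: Attendance <- Motivation -> SchoolQuality
  P3: Attendance <- PeerGroup -> Neighborhood <- SchoolQuality
That exhausts the simple backdoor paths. Count: 3.

3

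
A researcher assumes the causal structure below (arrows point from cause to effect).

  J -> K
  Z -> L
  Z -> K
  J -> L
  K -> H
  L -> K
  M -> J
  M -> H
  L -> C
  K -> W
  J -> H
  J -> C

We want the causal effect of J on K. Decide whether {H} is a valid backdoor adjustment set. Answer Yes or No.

No

Backdoor paths from J to K (paths whose first edge points into J):
  P1: J <- M -> H <- K
Condition 1 (no descendant of J in the set): FAILS — H is a descendant of J.
Condition 2 (every backdoor path blocked by {H}):
  P1: open — collider(s) H are conditioned on (or have a conditioned descendant) and no non-collider on the path is in the set.
{H} does not satisfy the backdoor criterion.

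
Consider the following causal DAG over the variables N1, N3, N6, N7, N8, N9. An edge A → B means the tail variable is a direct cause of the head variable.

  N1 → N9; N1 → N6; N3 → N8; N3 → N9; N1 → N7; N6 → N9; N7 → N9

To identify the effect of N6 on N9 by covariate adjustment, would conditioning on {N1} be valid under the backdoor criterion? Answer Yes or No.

Backdoor paths from N6 to N9 (paths whose first edge points into N6):
  P1: N6 <- N1 -> N7 -> N9
  P2: N6 <- N1 -> N9
Condition 1 (no descendant of N6 in the set): holds — descendants of N6 are {N9}; none are in {N1}.
Condition 2 (every backdoor path blocked by {N1}):
  P1: blocked at fork node N1 ∈ conditioning set.
  P2: blocked at fork node N1 ∈ conditioning set.
{N1} satisfies the backdoor criterion.

Yes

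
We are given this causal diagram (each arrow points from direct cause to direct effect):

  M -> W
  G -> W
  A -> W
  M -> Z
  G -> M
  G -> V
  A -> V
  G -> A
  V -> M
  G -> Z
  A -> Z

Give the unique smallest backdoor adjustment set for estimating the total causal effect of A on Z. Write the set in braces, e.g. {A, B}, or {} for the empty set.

{G}

Variables eligible for adjustment (non-descendants of A, excluding A and Z): {G}.
Backdoor paths from A to Z:
  P1: A <- G -> V -> M -> Z
  P2: A <- G -> M -> Z
  P3: A <- G -> W <- M -> Z
  P4: A <- G -> Z
The empty set is not sufficient: P1 (A <- G -> V -> M -> Z) has no collider blocking it and no conditioned non-collider, so it is open.
Try {G}:
  P1: blocked at fork node G ∈ conditioning set.
  P2: blocked at fork node G ∈ conditioning set.
  P3: blocked at fork node G ∈ conditioning set.
  P4: blocked at fork node G ∈ conditioning set.
{G} contains no descendant of A and blocks every backdoor path.
{G} is the unique smallest valid adjustment set.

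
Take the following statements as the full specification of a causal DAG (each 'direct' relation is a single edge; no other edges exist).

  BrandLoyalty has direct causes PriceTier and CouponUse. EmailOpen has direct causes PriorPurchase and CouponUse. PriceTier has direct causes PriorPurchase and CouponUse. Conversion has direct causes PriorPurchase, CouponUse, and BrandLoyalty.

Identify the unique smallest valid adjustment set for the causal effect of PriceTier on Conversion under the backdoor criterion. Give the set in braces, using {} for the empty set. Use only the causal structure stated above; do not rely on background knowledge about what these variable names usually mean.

Variables eligible for adjustment (non-descendants of PriceTier, excluding PriceTier and Conversion): {CouponUse, EmailOpen, PriorPurchase}.
Backdoor paths from PriceTier to Conversion:
  P1: PriceTier <- CouponUse -> BrandLoyalty -> Conversion
  P2: PriceTier <- CouponUse -> EmailOpen <- PriorPurchase -> Conversion
  P3: PriceTier <- CouponUse -> Conversion
  P4: PriceTier <- PriorPurchase -> EmailOpen <- CouponUse -> BrandLoyalty -> Conversion
  P5: PriceTier <- PriorPurchase -> EmailOpen <- CouponUse -> Conversion
  P6: PriceTier <- PriorPurchase -> Conversion
The empty set is not sufficient: P1 (PriceTier <- CouponUse -> BrandLoyalty -> Conversion) has no collider blocking it and no conditioned non-collider, so it is open.
Try {CouponUse, PriorPurchase}:
  P1: blocked at fork node CouponUse ∈ conditioning set.
  P2: blocked at fork node CouponUse ∈ conditioning set.
  P3: blocked at fork node CouponUse ∈ conditioning set.
  P4: blocked at fork node PriorPurchase ∈ conditioning set.
  P5: blocked at fork node PriorPurchase ∈ conditioning set.
  P6: blocked at fork node PriorPurchase ∈ conditioning set.
{CouponUse, PriorPurchase} contains no descendant of PriceTier and blocks every backdoor path.
Every element of {CouponUse, PriorPurchase} is needed (dropping CouponUse leaves P1 open; dropping PriorPurchase leaves P6 open), so no proper subset is valid.
Among all size-2 subsets of the eligible variables, only {CouponUse, PriorPurchase} blocks every backdoor path, so it is the unique smallest valid adjustment set.

{CouponUse, PriorPurchase}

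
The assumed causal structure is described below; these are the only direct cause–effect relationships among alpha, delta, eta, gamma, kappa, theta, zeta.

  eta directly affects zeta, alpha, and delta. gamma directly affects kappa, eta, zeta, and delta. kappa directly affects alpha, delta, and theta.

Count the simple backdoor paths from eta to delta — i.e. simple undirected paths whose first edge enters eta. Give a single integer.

2

A backdoor path from eta to delta is any simple undirected path whose first edge points into eta (i.e. leaves eta via a parent).
Parents of eta: {gamma}.
Enumerating:
  P1: eta <- gamma -> kappa -> delta
  P2: eta <- gamma -> delta
That exhausts the simple backdoor paths. Count: 2.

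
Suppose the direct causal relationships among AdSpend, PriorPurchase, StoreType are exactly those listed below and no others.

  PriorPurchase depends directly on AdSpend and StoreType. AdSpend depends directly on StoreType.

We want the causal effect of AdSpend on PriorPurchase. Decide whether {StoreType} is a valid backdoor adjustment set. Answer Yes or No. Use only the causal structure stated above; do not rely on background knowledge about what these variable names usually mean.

Backdoor paths from AdSpend to PriorPurchase (paths whose first edge points into AdSpend):
  P1: AdSpend <- StoreType -> PriorPurchase
Condition 1 (no descendant of AdSpend in the set): holds — descendants of AdSpend are {PriorPurchase}; none are in {StoreType}.
Condition 2 (every backdoor path blocked by {StoreType}):
  P1: blocked at fork node StoreType ∈ conditioning set.
{StoreType} satisfies the backdoor criterion.

Yes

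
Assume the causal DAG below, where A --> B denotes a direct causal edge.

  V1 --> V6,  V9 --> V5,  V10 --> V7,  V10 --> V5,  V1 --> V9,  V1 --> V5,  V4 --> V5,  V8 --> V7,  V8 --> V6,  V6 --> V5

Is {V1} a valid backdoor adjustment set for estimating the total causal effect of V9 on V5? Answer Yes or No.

Yes

Backdoor paths from V9 to V5 (paths whose first edge points into V9):
  P1: V9 <- V1 -> V6 <- V8 -> V7 <- V10 -> V5
  P2: V9 <- V1 -> V6 -> V5
  P3: V9 <- V1 -> V5
Condition 1 (no descendant of V9 in the set): holds — descendants of V9 are {V5}; none are in {V1}.
Condition 2 (every backdoor path blocked by {V1}):
  P1: blocked at fork node V1 ∈ conditioning set.
  P2: blocked at fork node V1 ∈ conditioning set.
  P3: blocked at fork node V1 ∈ conditioning set.
{V1} satisfies the backdoor criterion.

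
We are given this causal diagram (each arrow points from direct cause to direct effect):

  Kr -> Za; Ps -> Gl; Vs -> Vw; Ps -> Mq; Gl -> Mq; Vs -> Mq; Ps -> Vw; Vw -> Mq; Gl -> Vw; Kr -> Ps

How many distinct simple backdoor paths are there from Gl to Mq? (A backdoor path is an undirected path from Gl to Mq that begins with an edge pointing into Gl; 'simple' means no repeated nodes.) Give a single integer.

3

A backdoor path from Gl to Mq is any simple undirected path whose first edge points into Gl (i.e. leaves Gl via a parent).
Parents of Gl: {Ps}.
Enumerating:
  P1: Gl <- Ps -> Vw <- Vs -> Mq
  P2: Gl <- Ps -> Vw -> Mq
  P3: Gl <- Ps -> Mq
That exhausts the simple backdoor paths. Count: 3.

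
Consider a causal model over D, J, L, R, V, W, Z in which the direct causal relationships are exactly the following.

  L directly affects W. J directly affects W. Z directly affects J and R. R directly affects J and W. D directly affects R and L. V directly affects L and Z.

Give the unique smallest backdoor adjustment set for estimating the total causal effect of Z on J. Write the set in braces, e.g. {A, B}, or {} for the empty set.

{}

Variables eligible for adjustment (non-descendants of Z, excluding Z and J): {D, L, V}.
Backdoor paths from Z to J:
  P1: Z <- V -> L <- D -> R -> J
  P2: Z <- V -> L <- D -> R -> W <- J
  P3: Z <- V -> L -> W <- R -> J
  P4: Z <- V -> L -> W <- J
Each backdoor path contains an unconditioned collider, so every path is already blocked with the empty conditioning set:
  P1: blocked at collider L (neither it nor any descendant is in the conditioning set).
  P2: blocked at collider L (neither it nor any descendant is in the conditioning set).
  P3: blocked at collider W (neither it nor any descendant is in the conditioning set).
  P4: blocked at collider W (neither it nor any descendant is in the conditioning set).
The empty set is therefore the unique smallest valid set.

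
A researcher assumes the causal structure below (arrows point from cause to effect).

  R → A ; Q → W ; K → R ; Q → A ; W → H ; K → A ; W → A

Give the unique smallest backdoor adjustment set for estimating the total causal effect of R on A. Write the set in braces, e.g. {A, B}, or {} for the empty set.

{K}

Variables eligible for adjustment (non-descendants of R, excluding R and A): {H, K, Q, W}.
Backdoor paths from R to A:
  P1: R <- K -> A
The empty set is not sufficient: P1 (R <- K -> A) has no collider blocking it and no conditioned non-collider, so it is open.
Try {K}:
  P1: blocked at fork node K ∈ conditioning set.
{K} contains no descendant of R and blocks every backdoor path.
No other singleton works — e.g. {Q} leaves P1 open — so {K} is the unique smallest valid adjustment set.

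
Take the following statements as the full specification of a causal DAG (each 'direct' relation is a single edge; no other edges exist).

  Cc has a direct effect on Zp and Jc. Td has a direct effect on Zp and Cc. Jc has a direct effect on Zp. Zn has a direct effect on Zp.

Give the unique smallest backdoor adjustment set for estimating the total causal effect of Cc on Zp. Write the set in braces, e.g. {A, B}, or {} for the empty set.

Variables eligible for adjustment (non-descendants of Cc, excluding Cc and Zp): {Td, Zn}.
Backdoor paths from Cc to Zp:
  P1: Cc <- Td -> Zp
The empty set is not sufficient: P1 (Cc <- Td -> Zp) has no collider blocking it and no conditioned non-collider, so it is open.
Try {Td}:
  P1: blocked at fork node Td ∈ conditioning set.
{Td} contains no descendant of Cc and blocks every backdoor path.
No other singleton works — e.g. {Zn} leaves P1 open — so {Td} is the unique smallest valid adjustment set.

{Td}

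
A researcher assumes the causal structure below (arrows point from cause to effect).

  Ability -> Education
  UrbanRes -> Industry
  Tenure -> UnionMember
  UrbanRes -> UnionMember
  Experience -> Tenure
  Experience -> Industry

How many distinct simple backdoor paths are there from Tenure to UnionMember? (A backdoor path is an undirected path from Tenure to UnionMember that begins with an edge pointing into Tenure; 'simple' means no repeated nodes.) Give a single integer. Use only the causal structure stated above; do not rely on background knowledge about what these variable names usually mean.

1

A backdoor path from Tenure to UnionMember is any simple undirected path whose first edge points into Tenure (i.e. leaves Tenure via a parent).
Parents of Tenure: {Experience}.
Enumerating:
  P1: Tenure <- Experience -> Industry <- UrbanRes -> UnionMember
That exhausts the simple backdoor paths. Count: 1.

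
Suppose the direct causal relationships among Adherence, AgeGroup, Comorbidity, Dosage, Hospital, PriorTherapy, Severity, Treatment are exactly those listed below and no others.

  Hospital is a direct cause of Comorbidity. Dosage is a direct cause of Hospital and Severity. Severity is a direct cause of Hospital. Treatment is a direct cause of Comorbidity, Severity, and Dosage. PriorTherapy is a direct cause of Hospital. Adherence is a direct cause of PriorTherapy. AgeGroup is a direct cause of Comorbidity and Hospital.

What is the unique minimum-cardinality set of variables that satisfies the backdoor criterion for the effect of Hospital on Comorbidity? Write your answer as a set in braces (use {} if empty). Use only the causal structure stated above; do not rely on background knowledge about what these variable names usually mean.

{AgeGroup, Treatment}

Variables eligible for adjustment (non-descendants of Hospital, excluding Hospital and Comorbidity): {Adherence, AgeGroup, Dosage, PriorTherapy, Severity, Treatment}.
Backdoor paths from Hospital to Comorbidity:
  P1: Hospital <- AgeGroup -> Comorbidity
  P2: Hospital <- Dosage <- Treatment -> Comorbidity
  P3: Hospital <- Dosage -> Severity <- Treatment -> Comorbidity
  P4: Hospital <- Severity <- Treatment -> Comorbidity
  P5: Hospital <- Severity <- Dosage <- Treatment -> Comorbidity
The empty set is not sufficient: P1 (Hospital <- AgeGroup -> Comorbidity) has no collider blocking it and no conditioned non-collider, so it is open.
Try {AgeGroup, Treatment}:
  P1: blocked at fork node AgeGroup ∈ conditioning set.
  P2: blocked at fork node Treatment ∈ conditioning set.
  P3: blocked at collider Severity (neither it nor any descendant is in the conditioning set).
  P4: blocked at fork node Treatment ∈ conditioning set.
  P5: blocked at fork node Treatment ∈ conditioning set.
{AgeGroup, Treatment} contains no descendant of Hospital and blocks every backdoor path.
Every element of {AgeGroup, Treatment} is needed (dropping AgeGroup leaves P1 open; dropping Treatment leaves P2 open), so no proper subset is valid.
Among all size-2 subsets of the eligible variables, only {AgeGroup, Treatment} blocks every backdoor path, so it is the unique smallest valid adjustment set.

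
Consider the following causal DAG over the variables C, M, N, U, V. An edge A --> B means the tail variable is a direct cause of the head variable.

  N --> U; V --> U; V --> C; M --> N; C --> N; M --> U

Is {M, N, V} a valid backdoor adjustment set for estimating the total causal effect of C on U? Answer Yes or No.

No

Backdoor paths from C to U (paths whose first edge points into C):
  P1: C <- V -> U
Condition 1 (no descendant of C in the set): FAILS — N is a descendant of C.
Condition 2 (every backdoor path blocked by {M, N, V}):
  P1: blocked at fork node V ∈ conditioning set.
{M, N, V} does not satisfy the backdoor criterion.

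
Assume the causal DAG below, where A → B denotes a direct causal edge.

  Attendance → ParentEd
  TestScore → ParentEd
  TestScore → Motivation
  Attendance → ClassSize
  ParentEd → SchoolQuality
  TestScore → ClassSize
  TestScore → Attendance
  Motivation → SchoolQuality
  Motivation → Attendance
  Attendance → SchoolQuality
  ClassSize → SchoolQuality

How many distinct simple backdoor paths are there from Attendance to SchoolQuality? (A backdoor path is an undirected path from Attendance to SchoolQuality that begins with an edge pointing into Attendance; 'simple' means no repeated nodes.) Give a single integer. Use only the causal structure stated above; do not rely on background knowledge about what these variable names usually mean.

6

A backdoor path from Attendance to SchoolQuality is any simple undirected path whose first edge points into Attendance (i.e. leaves Attendance via a parent).
Parents of Attendance: {Motivation, TestScore}.
Enumerating:
  P1: Attendance <- TestScore -> Motivation -> SchoolQuality
  P2: Attendance <- TestScore -> ParentEd -> SchoolQuality
  P3: Attendance <- TestScore -> ClassSize -> SchoolQuality
  P4: Attendance <- Motivation <- TestScore -> ParentEd -> SchoolQuality
  P5: Attendance <- Motivation <- TestScore -> ClassSize -> SchoolQuality
  P6: Attendance <- Motivation -> SchoolQuality
That exhausts the simple backdoor paths. Count: 6.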